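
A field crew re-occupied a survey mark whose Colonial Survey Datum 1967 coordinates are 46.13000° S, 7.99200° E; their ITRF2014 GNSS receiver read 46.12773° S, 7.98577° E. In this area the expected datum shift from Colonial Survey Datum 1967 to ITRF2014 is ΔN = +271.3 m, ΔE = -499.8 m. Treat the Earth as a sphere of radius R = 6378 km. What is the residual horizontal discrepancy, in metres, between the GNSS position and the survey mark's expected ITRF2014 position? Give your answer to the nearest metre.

27 m

Observed coordinate differences: Δφ = +0.00227°, Δλ = -0.00623°.
Converting to metres (1° lat = 111317 m, cos φ = 0.693024): observed ΔN = 252.7 m, observed ΔE = -480.6 m.
Subtracting the expected shift leaves a residual of 252.7 − (271.3) = -18.6 m north and -480.6 − (-499.8) = 19.2 m east.
Residual distance = √((-18.6)² + 19.2²) = 26.7 m.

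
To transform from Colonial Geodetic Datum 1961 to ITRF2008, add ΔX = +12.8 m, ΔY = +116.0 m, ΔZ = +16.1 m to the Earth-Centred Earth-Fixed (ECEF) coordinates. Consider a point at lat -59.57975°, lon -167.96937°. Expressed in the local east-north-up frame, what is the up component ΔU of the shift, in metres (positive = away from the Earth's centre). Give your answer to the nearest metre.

At φ = -59.57975°, λ = -167.96937°: sin φ = -0.862335, cos φ = 0.506339, sin λ = -0.208435, cos λ = -0.978036.
ΔU = cos φ cos λ·ΔX + cos φ sin λ·ΔY + sin φ·ΔZ = (0.506339)(-0.978036)(12.8) + (0.506339)(-0.208435)(116.0) + (-0.862335)(16.1) = -32.46 m.

ΔU = -32 m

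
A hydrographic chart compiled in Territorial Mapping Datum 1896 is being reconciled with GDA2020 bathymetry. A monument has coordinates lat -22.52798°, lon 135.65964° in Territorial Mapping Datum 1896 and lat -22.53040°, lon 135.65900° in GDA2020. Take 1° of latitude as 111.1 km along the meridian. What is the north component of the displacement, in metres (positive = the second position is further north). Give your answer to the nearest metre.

Δφ = -22.53040° − -22.52798° = -0.00242°; Δλ = 135.65900° − 135.65964° = -0.00064°.
ΔN = Δφ × 111100 = -268.9 m; ΔE = Δλ × 111100 × cos(-22.52798°) = -0.00064 × 111100 × 0.923693 = -65.7 m.

ΔN = -269 m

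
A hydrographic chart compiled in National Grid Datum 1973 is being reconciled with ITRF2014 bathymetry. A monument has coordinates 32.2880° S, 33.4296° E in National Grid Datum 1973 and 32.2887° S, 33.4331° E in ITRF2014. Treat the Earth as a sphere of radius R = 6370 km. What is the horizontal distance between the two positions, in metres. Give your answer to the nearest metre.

Δφ = -32.2887° − -32.2880° = -0.0007°; Δλ = 33.4331° − 33.4296° = +0.0035°.
1° along a meridian = πR/180 = 111177 m.
ΔN = Δφ × 111177 = -77.8 m; ΔE = Δλ × 111177 × cos(-32.2880°) = +0.0035 × 111177 × 0.845374 = 329.0 m.
Distance = √(ΔE² + ΔN²) = √(329.0² + (-77.8)²) = 338.0 m.

338 m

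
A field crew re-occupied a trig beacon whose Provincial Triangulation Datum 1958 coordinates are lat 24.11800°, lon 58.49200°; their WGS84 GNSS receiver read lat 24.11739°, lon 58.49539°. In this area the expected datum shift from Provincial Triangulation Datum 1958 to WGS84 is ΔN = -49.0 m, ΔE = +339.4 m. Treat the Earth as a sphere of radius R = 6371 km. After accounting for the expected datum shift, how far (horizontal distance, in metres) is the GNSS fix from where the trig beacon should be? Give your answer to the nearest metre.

Observed coordinate differences: Δφ = -0.00061°, Δλ = +0.00339°.
Converting to metres (1° lat = 111195 m, cos φ = 0.912706): observed ΔN = -67.8 m, observed ΔE = 344.0 m.
Subtracting the expected shift leaves a residual of -67.8 − (-49.0) = -18.8 m north and 344.0 − (339.4) = 4.6 m east.
Residual distance = √((-18.8)² + 4.6²) = 19.4 m.

19 m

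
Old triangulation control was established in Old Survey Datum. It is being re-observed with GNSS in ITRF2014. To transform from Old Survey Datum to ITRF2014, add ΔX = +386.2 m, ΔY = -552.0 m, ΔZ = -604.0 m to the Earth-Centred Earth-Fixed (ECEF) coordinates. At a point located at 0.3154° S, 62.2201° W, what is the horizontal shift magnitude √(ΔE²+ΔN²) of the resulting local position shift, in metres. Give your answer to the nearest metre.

606 m

At φ = -0.3154°, λ = -62.2201°: sin φ = -0.005505, cos φ = 0.999985, sin λ = -0.884745, cos λ = 0.466076.
ΔE = −sin λ·ΔX + cos λ·ΔY = −(-0.884745)·(386.2) + (0.466076)·(-552.0) = 84.41 m.
ΔN = −sin φ cos λ·ΔX − sin φ sin λ·ΔY + cos φ·ΔZ = −(-0.005505)(0.466076)(386.2) − (-0.005505)(-0.884745)(-552.0) + (0.999985)(-604.0) = -600.31 m.
Horizontal magnitude = √(ΔE² + ΔN²) = √(84.41² + (-600.31)²) = 606.22 m.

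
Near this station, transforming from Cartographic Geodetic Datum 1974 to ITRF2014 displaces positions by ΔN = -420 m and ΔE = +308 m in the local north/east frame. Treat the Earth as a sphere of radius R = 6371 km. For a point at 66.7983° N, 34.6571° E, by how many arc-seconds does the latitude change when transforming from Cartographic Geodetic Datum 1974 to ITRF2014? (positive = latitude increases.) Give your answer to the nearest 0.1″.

Δφ = -13.6″

On a sphere of radius R, 1 rad of latitude = R, so Δφ = ΔN / R = -420.0 / 6371000 = -6.5924e-05 rad = -13.598″.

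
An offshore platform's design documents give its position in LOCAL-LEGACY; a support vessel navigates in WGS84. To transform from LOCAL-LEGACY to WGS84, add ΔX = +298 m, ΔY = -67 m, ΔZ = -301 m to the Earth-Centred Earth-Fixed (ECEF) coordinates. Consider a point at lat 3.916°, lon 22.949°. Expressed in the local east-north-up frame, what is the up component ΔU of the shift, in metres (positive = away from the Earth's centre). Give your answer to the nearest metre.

At φ = 3.916°, λ = 22.949°: sin φ = 0.068294, cos φ = 0.997665, sin λ = 0.389912, cos λ = 0.920852.
ΔU = cos φ cos λ·ΔX + cos φ sin λ·ΔY + sin φ·ΔZ = (0.997665)(0.920852)(298) + (0.997665)(0.389912)(-67) + (0.068294)(-301) = 227.15 m.

ΔU = 227 m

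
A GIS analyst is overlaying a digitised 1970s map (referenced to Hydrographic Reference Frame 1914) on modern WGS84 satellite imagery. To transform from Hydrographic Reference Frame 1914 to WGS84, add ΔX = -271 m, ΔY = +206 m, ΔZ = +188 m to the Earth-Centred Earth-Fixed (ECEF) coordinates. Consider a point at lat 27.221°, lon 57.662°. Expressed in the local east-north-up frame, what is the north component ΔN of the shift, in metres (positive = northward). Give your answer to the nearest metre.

At φ = 27.221°, λ = 57.662°: sin φ = 0.457424, cos φ = 0.889249, sin λ = 0.844907, cos λ = 0.534913.
ΔN = −sin φ cos λ·ΔX − sin φ sin λ·ΔY + cos φ·ΔZ = −(0.457424)(0.534913)(-271) − (0.457424)(0.844907)(206) + (0.889249)(188) = 153.87 m.

ΔN = 154 m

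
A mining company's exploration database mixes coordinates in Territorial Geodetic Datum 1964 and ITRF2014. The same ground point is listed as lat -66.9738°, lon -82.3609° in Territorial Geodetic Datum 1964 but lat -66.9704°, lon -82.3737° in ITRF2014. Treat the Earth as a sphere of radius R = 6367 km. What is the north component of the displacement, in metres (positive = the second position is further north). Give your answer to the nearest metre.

Δφ = -66.9704° − -66.9738° = +0.0034°; Δλ = -82.3737° − -82.3609° = -0.0128°.
1° along a meridian = πR/180 = 111125 m.
ΔN = Δφ × 111125 = 377.8 m; ΔE = Δλ × 111125 × cos(-66.9738°) = -0.0128 × 111125 × 0.391152 = -556.4 m.

ΔN = 378 m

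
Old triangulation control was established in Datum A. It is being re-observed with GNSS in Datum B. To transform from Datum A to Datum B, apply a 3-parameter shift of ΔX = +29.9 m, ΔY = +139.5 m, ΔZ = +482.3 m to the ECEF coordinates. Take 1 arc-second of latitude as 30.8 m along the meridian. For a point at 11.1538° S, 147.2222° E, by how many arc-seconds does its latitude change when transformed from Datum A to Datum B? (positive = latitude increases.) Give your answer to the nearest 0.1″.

sin φ = -0.193443, cos φ = 0.981111, sin λ = 0.541382, cos λ = -0.840776.
North component: ΔN = −sin φ cos λ·ΔX − sin φ sin λ·ΔY + cos φ·ΔZ = −(-0.193443)(-0.840776)(29.9) − (-0.193443)(0.541382)(139.5) + (0.981111)(482.3) = 482.94 m.
1° of latitude spans 3600 × 30.80 = 110880 m, so Δφ = 482.94 / 110880 × 3600 = 15.680″.

Δφ = 15.7″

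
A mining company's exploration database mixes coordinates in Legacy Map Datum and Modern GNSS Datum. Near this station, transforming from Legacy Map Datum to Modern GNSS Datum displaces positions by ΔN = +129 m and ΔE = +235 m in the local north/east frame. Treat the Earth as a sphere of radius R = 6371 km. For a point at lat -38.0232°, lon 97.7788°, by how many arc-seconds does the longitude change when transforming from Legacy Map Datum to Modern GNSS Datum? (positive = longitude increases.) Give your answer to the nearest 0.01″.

Δλ = 9.66″

At latitude -38.0232°, cos φ = 0.787761.
One radian of longitude at latitude φ spans R cos φ, so Δλ = ΔE / (R cos φ) = 235.0 / (6371000 × 0.787761) = 4.6824e-05 rad = 9.658″.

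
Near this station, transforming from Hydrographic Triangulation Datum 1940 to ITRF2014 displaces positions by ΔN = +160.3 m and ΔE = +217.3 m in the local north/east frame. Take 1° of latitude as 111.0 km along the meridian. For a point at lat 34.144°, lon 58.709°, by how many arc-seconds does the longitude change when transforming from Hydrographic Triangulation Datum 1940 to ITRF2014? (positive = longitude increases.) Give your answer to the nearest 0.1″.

Δλ = 8.5″

At latitude 34.144°, cos φ = 0.827630.
1° of longitude at this latitude = 111.0 × cos φ = 91.87 km, so Δλ = 217.3 / 91866.9 = 0.0023654° = 8.515″.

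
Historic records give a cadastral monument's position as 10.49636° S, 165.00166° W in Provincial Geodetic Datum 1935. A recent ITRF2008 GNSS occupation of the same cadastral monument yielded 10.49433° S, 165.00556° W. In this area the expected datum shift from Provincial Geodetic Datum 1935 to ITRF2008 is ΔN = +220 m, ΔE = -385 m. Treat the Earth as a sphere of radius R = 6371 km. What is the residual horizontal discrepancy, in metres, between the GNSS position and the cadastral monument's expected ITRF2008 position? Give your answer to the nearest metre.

42 m

Observed coordinate differences: Δφ = +0.00203°, Δλ = -0.00390°.
Converting to metres (1° lat = 111195 m, cos φ = 0.983266): observed ΔN = 225.7 m, observed ΔE = -426.4 m.
Subtracting the expected shift leaves a residual of 225.7 − (220) = 5.7 m north and -426.4 − (-385) = -41.4 m east.
Residual distance = √(5.7² + (-41.4)²) = 41.8 m.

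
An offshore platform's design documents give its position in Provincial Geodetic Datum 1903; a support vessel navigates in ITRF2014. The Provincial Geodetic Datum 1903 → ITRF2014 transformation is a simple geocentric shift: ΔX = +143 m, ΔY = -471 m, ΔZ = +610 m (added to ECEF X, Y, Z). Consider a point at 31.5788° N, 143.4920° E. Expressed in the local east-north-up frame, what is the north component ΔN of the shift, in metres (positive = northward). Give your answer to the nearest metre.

The local north axis is (−sin φ cos λ, −sin φ sin λ, cos φ), giving ΔN = 60.191 + 146.740 + 519.672 = 726.60 m.

ΔN = 727 m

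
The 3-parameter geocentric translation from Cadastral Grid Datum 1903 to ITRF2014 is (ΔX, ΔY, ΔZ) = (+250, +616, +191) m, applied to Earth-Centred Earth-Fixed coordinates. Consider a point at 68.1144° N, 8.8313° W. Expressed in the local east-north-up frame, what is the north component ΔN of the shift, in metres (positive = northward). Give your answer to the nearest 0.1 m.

The local north axis is (−sin φ cos λ, −sin φ sin λ, cos φ), giving ΔN = -229.232 + 87.756 + 71.196 = -70.28 m.

ΔN = -70.3 m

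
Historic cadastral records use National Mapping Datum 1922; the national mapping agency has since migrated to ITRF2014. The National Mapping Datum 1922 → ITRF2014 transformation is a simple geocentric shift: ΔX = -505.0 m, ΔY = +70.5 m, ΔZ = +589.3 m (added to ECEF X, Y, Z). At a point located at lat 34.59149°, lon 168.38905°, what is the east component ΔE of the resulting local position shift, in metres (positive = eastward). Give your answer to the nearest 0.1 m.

ΔE = 32.6 m

At φ = 34.59149°, λ = 168.38905°: sin φ = 0.567721, cos φ = 0.823221, sin λ = 0.201265, cos λ = -0.979537.
ΔE = −sin λ·ΔX + cos λ·ΔY = −(0.201265)·(-505.0) + (-0.979537)·(70.5) = 32.58 m.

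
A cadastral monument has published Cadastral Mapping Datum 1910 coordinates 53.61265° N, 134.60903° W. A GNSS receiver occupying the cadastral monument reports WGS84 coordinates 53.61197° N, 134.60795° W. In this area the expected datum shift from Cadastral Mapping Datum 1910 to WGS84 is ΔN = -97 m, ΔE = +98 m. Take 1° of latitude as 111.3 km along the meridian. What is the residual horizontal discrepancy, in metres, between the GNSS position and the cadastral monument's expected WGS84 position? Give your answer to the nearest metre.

34 m

Observed coordinate differences: Δφ = -0.00068°, Δλ = +0.00108°.
Converting to metres (1° lat = 111300 m, cos φ = 0.593241): observed ΔN = -75.7 m, observed ΔE = 71.3 m.
Subtracting the expected shift leaves a residual of -75.7 − (-97) = 21.3 m north and 71.3 − (98) = -26.7 m east.
Residual distance = √(21.3² + (-26.7)²) = 34.2 m.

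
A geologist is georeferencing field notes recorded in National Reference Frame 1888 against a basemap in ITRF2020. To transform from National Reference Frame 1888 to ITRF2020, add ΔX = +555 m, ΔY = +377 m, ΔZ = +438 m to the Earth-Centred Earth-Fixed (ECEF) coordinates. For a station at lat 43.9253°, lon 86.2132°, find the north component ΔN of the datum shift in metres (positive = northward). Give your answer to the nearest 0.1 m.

ΔN = 29.1 m

The local north axis is (−sin φ cos λ, −sin φ sin λ, cos φ), giving ΔN = -25.428 − 260.961 + 315.467 = 29.08 m.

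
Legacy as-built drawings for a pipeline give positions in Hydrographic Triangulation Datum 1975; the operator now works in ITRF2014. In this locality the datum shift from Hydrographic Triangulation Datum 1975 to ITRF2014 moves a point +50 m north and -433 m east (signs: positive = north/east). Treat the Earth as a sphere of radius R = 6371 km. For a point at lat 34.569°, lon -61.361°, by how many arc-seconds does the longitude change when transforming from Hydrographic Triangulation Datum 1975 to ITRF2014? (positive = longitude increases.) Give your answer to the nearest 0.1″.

Δλ = -17.0″

At latitude 34.569°, cos φ = 0.823443.
One radian of longitude at latitude φ spans R cos φ, so Δλ = ΔE / (R cos φ) = -433.0 / (6371000 × 0.823443) = -8.2537e-05 rad = -17.024″.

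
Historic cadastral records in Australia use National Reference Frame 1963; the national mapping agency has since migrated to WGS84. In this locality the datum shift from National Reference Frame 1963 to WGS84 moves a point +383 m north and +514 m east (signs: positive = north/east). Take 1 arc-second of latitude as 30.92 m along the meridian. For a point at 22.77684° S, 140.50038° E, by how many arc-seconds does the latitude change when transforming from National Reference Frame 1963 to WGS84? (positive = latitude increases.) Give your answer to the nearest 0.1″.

1″ of latitude = 30.92 m, so Δφ = 383.0 / 30.92 = 12.387″.

Δφ = 12.4″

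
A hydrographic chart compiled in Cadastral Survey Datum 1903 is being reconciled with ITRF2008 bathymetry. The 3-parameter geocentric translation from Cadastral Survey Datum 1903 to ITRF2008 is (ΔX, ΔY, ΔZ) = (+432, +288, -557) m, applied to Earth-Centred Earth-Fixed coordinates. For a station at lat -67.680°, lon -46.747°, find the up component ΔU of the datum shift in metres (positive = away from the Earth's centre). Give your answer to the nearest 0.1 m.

At φ = -67.680°, λ = -46.747°: sin φ = -0.925077, cos φ = 0.379779, sin λ = -0.728335, cos λ = 0.685221.
ΔU = cos φ cos λ·ΔX + cos φ sin λ·ΔY + sin φ·ΔZ = (0.379779)(0.685221)(432) + (0.379779)(-0.728335)(288) + (-0.925077)(-557) = 548.03 m.

ΔU = 548.0 m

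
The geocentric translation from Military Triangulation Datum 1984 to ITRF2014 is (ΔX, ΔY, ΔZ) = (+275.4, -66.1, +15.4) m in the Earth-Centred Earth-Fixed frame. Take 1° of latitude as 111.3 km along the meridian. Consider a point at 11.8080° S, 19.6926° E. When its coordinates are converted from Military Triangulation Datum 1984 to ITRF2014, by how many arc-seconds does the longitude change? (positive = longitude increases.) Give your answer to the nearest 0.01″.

Δλ = -5.12″

sin φ = -0.204633, cos φ = 0.978839, sin λ = 0.336974, cos λ = 0.941514.
East component: ΔE = −sin λ·ΔX + cos λ·ΔY = −(0.336974)(275.4) + (0.941514)(-66.1) = -155.04 m.
1° of latitude spans 111300 m; at latitude φ, 1° of longitude spans that × cos φ = 108944.8 m, so Δλ = -155.04 / 108944.8 × 3600 = -5.123″.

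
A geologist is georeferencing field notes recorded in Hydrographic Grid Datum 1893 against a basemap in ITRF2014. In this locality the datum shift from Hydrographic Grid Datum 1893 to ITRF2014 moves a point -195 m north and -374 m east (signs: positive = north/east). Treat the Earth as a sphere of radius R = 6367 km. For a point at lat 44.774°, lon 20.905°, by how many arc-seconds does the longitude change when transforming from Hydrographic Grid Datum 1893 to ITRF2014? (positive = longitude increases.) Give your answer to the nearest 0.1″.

At latitude 44.774°, cos φ = 0.709890.
One radian of longitude at latitude φ spans R cos φ, so Δλ = ΔE / (R cos φ) = -374.0 / (6367000 × 0.709890) = -8.2746e-05 rad = -17.068″.

Δλ = -17.1″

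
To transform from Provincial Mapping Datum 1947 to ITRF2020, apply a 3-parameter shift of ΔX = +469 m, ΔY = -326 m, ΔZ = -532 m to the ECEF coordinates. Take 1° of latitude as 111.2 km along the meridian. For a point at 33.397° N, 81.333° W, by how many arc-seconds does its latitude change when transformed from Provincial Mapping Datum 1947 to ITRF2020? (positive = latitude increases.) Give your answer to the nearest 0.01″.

sin φ = 0.550437, cos φ = 0.834877, sin λ = -0.988581, cos λ = 0.150691.
North component: ΔN = −sin φ cos λ·ΔX − sin φ sin λ·ΔY + cos φ·ΔZ = −(0.550437)(0.150691)(469) − (0.550437)(-0.988581)(-326) + (0.834877)(-532) = -660.45 m.
1° of latitude spans 111200 m, so Δφ = -660.45 / 111200 × 3600 = -21.381″.

Δφ = -21.38″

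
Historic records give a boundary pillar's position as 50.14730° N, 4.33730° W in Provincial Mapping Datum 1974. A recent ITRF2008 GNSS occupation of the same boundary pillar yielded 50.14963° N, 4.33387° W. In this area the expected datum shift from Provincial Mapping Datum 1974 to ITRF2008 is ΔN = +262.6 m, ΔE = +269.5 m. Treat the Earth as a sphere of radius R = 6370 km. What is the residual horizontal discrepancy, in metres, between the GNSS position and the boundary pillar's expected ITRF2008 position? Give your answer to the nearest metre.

Observed coordinate differences: Δφ = +0.00233°, Δλ = +0.00343°.
Converting to metres (1° lat = 111177 m, cos φ = 0.640816): observed ΔN = 259.0 m, observed ΔE = 244.4 m.
Subtracting the expected shift leaves a residual of 259.0 − (262.6) = -3.6 m north and 244.4 − (269.5) = -25.1 m east.
Residual distance = √((-3.6)² + (-25.1)²) = 25.4 m.

25 m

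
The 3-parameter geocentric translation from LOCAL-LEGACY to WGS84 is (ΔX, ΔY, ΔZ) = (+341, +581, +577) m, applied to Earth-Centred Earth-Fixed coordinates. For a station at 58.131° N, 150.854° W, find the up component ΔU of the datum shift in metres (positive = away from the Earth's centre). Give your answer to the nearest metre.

The local up (radial) axis is (cos φ cos λ, cos φ sin λ, sin φ), giving ΔU = -157.244 − 149.401 + 490.022 = 183.38 m.

ΔU = 183 m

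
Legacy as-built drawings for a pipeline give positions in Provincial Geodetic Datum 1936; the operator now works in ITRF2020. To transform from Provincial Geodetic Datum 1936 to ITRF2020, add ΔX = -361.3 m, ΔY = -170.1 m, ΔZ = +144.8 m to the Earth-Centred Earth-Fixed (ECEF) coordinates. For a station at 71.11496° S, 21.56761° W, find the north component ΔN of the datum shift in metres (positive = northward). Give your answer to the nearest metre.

At φ = -71.11496°, λ = -21.56761°: sin φ = -0.946170, cos φ = 0.323670, sin λ = -0.367599, cos λ = 0.929984.
ΔN = −sin φ cos λ·ΔX − sin φ sin λ·ΔY + cos φ·ΔZ = −(-0.946170)(0.929984)(-361.3) − (-0.946170)(-0.367599)(-170.1) + (0.323670)(144.8) = -211.89 m.

ΔN = -212 m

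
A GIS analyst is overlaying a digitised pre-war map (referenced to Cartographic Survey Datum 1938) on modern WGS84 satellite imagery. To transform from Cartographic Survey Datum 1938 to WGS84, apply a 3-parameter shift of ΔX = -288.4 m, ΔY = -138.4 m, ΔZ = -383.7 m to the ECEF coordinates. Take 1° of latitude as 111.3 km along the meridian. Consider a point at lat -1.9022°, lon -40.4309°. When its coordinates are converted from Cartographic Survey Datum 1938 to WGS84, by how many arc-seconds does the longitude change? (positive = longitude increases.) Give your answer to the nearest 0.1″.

Δλ = -9.5″

sin φ = -0.033194, cos φ = 0.999449, sin λ = -0.648531, cos λ = 0.761189.
East component: ΔE = −sin λ·ΔX + cos λ·ΔY = −(-0.648531)(-288.4) + (0.761189)(-138.4) = -292.38 m.
1° of latitude spans 111300 m; at latitude φ, 1° of longitude spans that × cos φ = 111238.7 m, so Δλ = -292.38 / 111238.7 × 3600 = -9.462″.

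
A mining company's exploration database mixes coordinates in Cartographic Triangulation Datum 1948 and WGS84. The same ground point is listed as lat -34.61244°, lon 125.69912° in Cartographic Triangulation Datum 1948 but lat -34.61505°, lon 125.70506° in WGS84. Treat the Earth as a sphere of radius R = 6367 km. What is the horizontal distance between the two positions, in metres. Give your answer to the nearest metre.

616 m

Δφ = -34.61505° − -34.61244° = -0.00261°; Δλ = 125.70506° − 125.69912° = +0.00594°.
1° along a meridian = πR/180 = 111125 m.
ΔN = Δφ × 111125 = -290.0 m; ΔE = Δλ × 111125 × cos(-34.61244°) = +0.00594 × 111125 × 0.823013 = 543.3 m.
Distance = √(ΔE² + ΔN²) = √(543.3² + (-290.0)²) = 615.8 m.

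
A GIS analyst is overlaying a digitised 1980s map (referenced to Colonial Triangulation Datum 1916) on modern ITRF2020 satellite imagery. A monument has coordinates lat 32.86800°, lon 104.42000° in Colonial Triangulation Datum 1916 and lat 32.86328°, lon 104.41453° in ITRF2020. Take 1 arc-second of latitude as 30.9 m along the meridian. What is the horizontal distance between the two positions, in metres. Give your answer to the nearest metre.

733 m

Δφ = 32.86328° − 32.86800° = -0.00472°; Δλ = 104.41453° − 104.42000° = -0.00547°.
1° of latitude = 3600 × 30.90 = 111240 m.
ΔN = Δφ × 111240 = -525.1 m; ΔE = Δλ × 111240 × cos(32.86800°) = -0.00547 × 111240 × 0.839923 = -511.1 m.
Distance = √(ΔE² + ΔN²) = √((-511.1)² + (-525.1)²) = 732.7 m.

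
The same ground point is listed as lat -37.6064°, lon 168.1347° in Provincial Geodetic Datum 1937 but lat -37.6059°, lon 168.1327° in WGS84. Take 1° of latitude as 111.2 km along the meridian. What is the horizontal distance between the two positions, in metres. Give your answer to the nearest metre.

Δφ = -37.6059° − -37.6064° = +0.0005°; Δλ = 168.1327° − 168.1347° = -0.0020°.
ΔN = Δφ × 111200 = 55.6 m; ΔE = Δλ × 111200 × cos(-37.6064°) = -0.0020 × 111200 × 0.792221 = -176.2 m.
Distance = √(ΔE² + ΔN²) = √((-176.2)² + 55.6²) = 184.8 m.

185 m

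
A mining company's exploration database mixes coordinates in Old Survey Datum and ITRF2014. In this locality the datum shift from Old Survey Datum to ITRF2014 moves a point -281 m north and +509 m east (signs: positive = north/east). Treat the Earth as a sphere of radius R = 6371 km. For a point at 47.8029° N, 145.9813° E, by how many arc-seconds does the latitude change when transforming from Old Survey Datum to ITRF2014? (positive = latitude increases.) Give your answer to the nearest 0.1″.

On a sphere of radius R, 1 rad of latitude = R, so Δφ = ΔN / R = -281.0 / 6371000 = -4.4106e-05 rad = -9.098″.

Δφ = -9.1″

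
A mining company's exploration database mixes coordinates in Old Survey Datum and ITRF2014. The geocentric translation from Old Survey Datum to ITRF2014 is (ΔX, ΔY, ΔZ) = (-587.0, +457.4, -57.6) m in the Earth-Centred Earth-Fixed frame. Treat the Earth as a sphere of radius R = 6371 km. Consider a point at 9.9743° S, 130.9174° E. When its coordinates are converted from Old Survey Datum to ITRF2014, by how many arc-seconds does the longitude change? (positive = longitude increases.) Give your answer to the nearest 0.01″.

sin φ = -0.173206, cos φ = 0.984886, sin λ = 0.755655, cos λ = -0.654970.
East component: ΔE = −sin λ·ΔX + cos λ·ΔY = −(0.755655)(-587.0) + (-0.654970)(457.4) = 143.99 m.
1° of latitude spans πR/180 = 111195 m; at latitude φ, 1° of longitude spans that × cos φ = 109514.3 m, so Δλ = 143.99 / 109514.3 × 3600 = 4.733″.

Δλ = 4.73″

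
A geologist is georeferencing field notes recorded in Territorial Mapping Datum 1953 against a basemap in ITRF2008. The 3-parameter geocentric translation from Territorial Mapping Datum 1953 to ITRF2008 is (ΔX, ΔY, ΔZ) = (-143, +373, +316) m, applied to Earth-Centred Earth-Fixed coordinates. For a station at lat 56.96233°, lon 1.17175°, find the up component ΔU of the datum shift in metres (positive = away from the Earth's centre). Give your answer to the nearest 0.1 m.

ΔU = 191.1 m

The local up (radial) axis is (cos φ cos λ, cos φ sin λ, sin φ), giving ΔU = -77.946 + 4.159 + 264.907 = 191.12 m.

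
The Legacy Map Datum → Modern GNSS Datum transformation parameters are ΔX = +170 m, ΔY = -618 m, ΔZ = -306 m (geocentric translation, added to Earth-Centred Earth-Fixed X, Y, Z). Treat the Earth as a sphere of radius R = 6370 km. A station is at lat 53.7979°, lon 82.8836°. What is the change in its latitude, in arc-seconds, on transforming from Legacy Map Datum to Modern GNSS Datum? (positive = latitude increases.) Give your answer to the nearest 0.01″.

sin φ = 0.806939, cos φ = 0.590635, sin λ = 0.992297, cos λ = 0.123886.
North component: ΔN = −sin φ cos λ·ΔX − sin φ sin λ·ΔY + cos φ·ΔZ = −(0.806939)(0.123886)(170) − (0.806939)(0.992297)(-618) + (0.590635)(-306) = 297.12 m.
1° of latitude spans πR/180 = 111177 m, so Δφ = 297.12 / 111177 × 3600 = 9.621″.

Δφ = 9.62″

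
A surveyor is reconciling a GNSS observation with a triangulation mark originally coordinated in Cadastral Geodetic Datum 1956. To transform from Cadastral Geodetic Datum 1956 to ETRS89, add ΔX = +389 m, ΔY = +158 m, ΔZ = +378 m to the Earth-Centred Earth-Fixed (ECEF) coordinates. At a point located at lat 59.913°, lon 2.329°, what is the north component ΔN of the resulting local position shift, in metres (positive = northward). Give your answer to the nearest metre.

ΔN = -152 m

The local north axis is (−sin φ cos λ, −sin φ sin λ, cos φ), giving ΔN = -336.310 − 5.556 + 189.497 = -152.37 m.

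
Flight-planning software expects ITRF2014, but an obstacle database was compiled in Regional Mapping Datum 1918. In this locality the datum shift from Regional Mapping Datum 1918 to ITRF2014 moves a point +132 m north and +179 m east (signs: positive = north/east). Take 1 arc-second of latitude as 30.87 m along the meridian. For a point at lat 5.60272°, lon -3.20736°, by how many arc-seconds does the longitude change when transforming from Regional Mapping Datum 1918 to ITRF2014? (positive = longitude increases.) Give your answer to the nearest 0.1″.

Δλ = 5.8″

At latitude 5.60272°, cos φ = 0.995223.
1″ of longitude at this latitude = 30.87 × cos φ = 30.7225 m, so Δλ = 179.0 / 30.7225 = 5.826″.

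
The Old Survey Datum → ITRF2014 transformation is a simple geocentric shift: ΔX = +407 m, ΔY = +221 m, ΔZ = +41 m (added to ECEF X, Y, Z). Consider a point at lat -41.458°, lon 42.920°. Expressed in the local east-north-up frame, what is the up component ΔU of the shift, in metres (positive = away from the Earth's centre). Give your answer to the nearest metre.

The local up (radial) axis is (cos φ cos λ, cos φ sin λ, sin φ), giving ΔU = 223.370 + 112.788 − 27.145 = 309.01 m.

ΔU = 309 m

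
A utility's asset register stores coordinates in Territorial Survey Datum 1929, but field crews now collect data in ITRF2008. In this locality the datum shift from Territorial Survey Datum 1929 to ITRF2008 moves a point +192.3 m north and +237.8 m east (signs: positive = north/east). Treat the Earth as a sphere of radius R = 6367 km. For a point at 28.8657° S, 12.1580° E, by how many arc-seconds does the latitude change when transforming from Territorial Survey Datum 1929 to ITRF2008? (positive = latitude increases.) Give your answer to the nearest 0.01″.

Δφ = 6.23″

On a sphere of radius R, 1 rad of latitude = R, so Δφ = ΔN / R = 192.3 / 6367000 = 3.0203e-05 rad = 6.230″.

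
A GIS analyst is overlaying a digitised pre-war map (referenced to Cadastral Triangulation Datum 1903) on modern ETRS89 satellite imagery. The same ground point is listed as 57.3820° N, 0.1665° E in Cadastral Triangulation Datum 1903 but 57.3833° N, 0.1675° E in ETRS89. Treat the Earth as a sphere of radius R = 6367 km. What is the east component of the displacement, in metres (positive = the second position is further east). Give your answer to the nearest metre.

Δφ = 57.3833° − 57.3820° = +0.0013°; Δλ = 0.1675° − 0.1665° = +0.0010°.
1° along a meridian = πR/180 = 111125 m.
ΔN = Δφ × 111125 = 144.5 m; ΔE = Δλ × 111125 × cos(57.3820°) = +0.0010 × 111125 × 0.539035 = 59.9 m.

ΔE = 60 m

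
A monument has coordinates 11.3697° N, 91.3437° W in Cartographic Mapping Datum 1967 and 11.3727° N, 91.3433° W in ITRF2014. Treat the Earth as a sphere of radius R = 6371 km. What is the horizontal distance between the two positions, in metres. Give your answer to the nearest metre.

Δφ = 11.3727° − 11.3697° = +0.0030°; Δλ = -91.3433° − -91.3437° = +0.0004°.
1° along a meridian = πR/180 = 111195 m.
ΔN = Δφ × 111195 = 333.6 m; ΔE = Δλ × 111195 × cos(11.3697°) = +0.0004 × 111195 × 0.980376 = 43.6 m.
Distance = √(ΔE² + ΔN²) = √(43.6² + 333.6²) = 336.4 m.

336 m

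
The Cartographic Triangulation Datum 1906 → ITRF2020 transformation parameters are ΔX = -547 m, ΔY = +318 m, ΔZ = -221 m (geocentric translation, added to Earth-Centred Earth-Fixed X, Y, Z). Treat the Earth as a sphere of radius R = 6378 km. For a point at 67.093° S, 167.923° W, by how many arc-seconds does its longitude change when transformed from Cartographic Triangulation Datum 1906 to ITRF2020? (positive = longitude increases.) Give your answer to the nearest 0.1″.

sin φ = -0.921138, cos φ = 0.389236, sin λ = -0.209226, cos λ = -0.977867.
East component: ΔE = −sin λ·ΔX + cos λ·ΔY = −(-0.209226)(-547) + (-0.977867)(318) = -425.41 m.
1° of latitude spans πR/180 = 111317 m; at latitude φ, 1° of longitude spans that × cos φ = 43328.7 m, so Δλ = -425.41 / 43328.7 × 3600 = -35.345″.

Δλ = -35.3″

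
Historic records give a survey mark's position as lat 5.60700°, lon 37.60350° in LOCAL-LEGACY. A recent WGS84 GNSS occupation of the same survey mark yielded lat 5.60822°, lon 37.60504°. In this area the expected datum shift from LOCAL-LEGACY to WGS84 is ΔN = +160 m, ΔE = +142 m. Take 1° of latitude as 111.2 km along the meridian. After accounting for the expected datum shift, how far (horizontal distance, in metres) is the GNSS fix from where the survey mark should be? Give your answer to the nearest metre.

Observed coordinate differences: Δφ = +0.00122°, Δλ = +0.00154°.
Converting to metres (1° lat = 111200 m, cos φ = 0.995215): observed ΔN = 135.7 m, observed ΔE = 170.4 m.
Subtracting the expected shift leaves a residual of 135.7 − (160) = -24.3 m north and 170.4 − (142) = 28.4 m east.
Residual distance = √((-24.3)² + 28.4²) = 37.4 m.

37 m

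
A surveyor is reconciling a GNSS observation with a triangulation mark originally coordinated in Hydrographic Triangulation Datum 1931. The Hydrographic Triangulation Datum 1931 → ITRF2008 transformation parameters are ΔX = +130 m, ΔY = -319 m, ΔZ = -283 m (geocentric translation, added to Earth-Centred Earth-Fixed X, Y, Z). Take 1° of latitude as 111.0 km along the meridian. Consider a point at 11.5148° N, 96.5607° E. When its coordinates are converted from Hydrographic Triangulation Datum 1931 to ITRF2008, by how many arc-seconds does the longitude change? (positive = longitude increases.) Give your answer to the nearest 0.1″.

Δλ = -3.1″

sin φ = 0.199621, cos φ = 0.979873, sin λ = 0.993451, cos λ = -0.114256.
East component: ΔE = −sin λ·ΔX + cos λ·ΔY = −(0.993451)(130) + (-0.114256)(-319) = -92.70 m.
1° of latitude spans 111000 m; at latitude φ, 1° of longitude spans that × cos φ = 108765.9 m, so Δλ = -92.70 / 108765.9 × 3600 = -3.068″.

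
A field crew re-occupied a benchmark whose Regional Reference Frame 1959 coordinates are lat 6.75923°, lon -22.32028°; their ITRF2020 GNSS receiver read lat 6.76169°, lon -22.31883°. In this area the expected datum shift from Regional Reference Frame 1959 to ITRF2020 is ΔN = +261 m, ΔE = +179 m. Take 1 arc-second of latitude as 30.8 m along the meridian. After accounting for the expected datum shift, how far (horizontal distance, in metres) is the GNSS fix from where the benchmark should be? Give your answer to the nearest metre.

23 m

Observed coordinate differences: Δφ = +0.00246°, Δλ = +0.00145°.
Converting to metres (1° lat = 110880 m, cos φ = 0.993050): observed ΔN = 272.8 m, observed ΔE = 159.7 m.
Subtracting the expected shift leaves a residual of 272.8 − (261) = 11.8 m north and 159.7 − (179) = -19.3 m east.
Residual distance = √(11.8² + (-19.3)²) = 22.6 m.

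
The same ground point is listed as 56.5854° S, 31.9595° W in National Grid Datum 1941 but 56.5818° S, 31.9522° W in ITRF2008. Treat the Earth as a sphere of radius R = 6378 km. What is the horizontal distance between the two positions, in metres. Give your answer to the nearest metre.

Δφ = -56.5818° − -56.5854° = +0.0036°; Δλ = -31.9522° − -31.9595° = +0.0073°.
1° along a meridian = πR/180 = 111317 m.
ΔN = Δφ × 111317 = 400.7 m; ΔE = Δλ × 111317 × cos(-56.5854°) = +0.0073 × 111317 × 0.550693 = 447.5 m.
Distance = √(ΔE² + ΔN²) = √(447.5² + 400.7²) = 600.7 m.

601 m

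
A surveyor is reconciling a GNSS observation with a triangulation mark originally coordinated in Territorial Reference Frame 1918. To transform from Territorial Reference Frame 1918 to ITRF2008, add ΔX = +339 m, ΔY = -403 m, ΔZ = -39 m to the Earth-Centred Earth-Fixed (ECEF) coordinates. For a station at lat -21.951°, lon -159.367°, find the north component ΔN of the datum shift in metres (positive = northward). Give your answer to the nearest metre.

ΔN = -102 m

At φ = -21.951°, λ = -159.367°: sin φ = -0.373814, cos φ = 0.927504, sin λ = -0.352381, cos λ = -0.935857.
ΔN = −sin φ cos λ·ΔX − sin φ sin λ·ΔY + cos φ·ΔZ = −(-0.373814)(-0.935857)(339) − (-0.373814)(-0.352381)(-403) + (0.927504)(-39) = -101.68 m.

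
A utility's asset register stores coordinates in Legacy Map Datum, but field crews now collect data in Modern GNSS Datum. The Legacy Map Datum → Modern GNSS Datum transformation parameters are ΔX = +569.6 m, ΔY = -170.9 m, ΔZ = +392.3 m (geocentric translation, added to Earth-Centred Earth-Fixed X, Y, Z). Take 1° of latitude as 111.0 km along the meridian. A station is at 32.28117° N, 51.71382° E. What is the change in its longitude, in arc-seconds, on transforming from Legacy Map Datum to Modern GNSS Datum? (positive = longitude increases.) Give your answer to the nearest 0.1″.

sin φ = 0.534075, cos φ = 0.845437, sin λ = 0.784926, cos λ = 0.619590.
East component: ΔE = −sin λ·ΔX + cos λ·ΔY = −(0.784926)(569.6) + (0.619590)(-170.9) = -552.98 m.
1° of latitude spans 111000 m; at latitude φ, 1° of longitude spans that × cos φ = 93843.6 m, so Δλ = -552.98 / 93843.6 × 3600 = -21.213″.

Δλ = -21.2″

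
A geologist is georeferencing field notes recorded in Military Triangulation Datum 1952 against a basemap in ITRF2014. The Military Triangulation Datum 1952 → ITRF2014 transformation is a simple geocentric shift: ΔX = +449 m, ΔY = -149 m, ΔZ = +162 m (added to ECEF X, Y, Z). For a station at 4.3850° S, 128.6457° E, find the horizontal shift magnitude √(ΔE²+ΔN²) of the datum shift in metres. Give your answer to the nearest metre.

The local east axis at (φ, λ) is (−sin λ, cos λ, 0), so ΔE = −sin(128.6457°)·449 + cos(128.6457°)·(-149) = -257.63 m.
The local north axis is (−sin φ cos λ, −sin φ sin λ, cos φ), giving ΔN = -21.439 − 8.898 + 161.526 = 131.19 m.
Horizontal magnitude = √(ΔE² + ΔN²) = √((-257.63)² + 131.19²) = 289.11 m.

289 m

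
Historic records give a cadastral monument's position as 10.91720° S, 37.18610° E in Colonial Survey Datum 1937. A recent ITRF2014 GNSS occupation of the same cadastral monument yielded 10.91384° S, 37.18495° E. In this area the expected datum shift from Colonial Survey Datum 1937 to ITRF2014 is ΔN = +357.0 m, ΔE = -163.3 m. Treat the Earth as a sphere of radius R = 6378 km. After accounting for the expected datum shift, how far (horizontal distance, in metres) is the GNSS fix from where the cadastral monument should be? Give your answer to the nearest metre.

Observed coordinate differences: Δφ = +0.00336°, Δλ = -0.00115°.
Converting to metres (1° lat = 111317 m, cos φ = 0.981902): observed ΔN = 374.0 m, observed ΔE = -125.7 m.
Subtracting the expected shift leaves a residual of 374.0 − (357.0) = 17.0 m north and -125.7 − (-163.3) = 37.6 m east.
Residual distance = √(17.0² + 37.6²) = 41.3 m.

41 m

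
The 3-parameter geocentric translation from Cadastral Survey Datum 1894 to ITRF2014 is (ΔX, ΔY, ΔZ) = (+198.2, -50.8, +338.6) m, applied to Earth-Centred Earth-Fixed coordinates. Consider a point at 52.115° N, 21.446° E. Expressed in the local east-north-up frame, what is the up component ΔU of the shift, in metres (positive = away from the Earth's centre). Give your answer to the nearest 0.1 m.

ΔU = 369.1 m

The local up (radial) axis is (cos φ cos λ, cos φ sin λ, sin φ), giving ΔU = 113.283 − 11.406 + 267.238 = 369.12 m.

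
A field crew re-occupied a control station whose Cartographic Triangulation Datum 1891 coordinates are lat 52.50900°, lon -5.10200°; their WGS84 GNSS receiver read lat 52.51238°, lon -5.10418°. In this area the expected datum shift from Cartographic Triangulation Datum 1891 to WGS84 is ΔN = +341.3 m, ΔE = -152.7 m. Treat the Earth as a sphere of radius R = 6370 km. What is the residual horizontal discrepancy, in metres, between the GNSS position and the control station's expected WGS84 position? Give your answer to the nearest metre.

35 m

Observed coordinate differences: Δφ = +0.00338°, Δλ = -0.00218°.
Converting to metres (1° lat = 111177 m, cos φ = 0.608637): observed ΔN = 375.8 m, observed ΔE = -147.5 m.
Subtracting the expected shift leaves a residual of 375.8 − (341.3) = 34.5 m north and -147.5 − (-152.7) = 5.2 m east.
Residual distance = √(34.5² + 5.2²) = 34.9 m.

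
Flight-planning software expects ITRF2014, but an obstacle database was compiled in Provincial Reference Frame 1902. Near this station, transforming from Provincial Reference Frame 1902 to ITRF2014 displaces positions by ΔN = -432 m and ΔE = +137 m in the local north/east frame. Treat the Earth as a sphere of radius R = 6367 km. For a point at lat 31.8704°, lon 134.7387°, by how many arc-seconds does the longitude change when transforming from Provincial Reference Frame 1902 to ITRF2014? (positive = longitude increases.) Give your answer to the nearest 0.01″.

At latitude 31.8704°, cos φ = 0.849245.
One radian of longitude at latitude φ spans R cos φ, so Δλ = ΔE / (R cos φ) = 137.0 / (6367000 × 0.849245) = 2.5337e-05 rad = 5.226″.

Δλ = 5.23″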